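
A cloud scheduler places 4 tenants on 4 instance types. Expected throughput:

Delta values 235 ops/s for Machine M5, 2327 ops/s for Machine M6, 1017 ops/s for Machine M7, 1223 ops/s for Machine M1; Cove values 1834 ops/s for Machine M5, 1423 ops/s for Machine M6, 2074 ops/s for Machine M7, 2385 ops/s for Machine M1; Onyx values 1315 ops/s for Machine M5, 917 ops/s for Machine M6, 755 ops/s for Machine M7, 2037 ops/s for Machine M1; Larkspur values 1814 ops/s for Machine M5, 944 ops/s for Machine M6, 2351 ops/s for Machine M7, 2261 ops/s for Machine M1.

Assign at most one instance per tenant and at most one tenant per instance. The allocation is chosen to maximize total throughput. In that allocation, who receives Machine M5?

Treat this as an assignment problem: match each tenant to one instance.
Optimal: Delta→Machine M6 (2327 ops/s), Cove→Machine M5 (1834 ops/s), Onyx→Machine M1 (2037 ops/s), Larkspur→Machine M7 (2351 ops/s) — total 2327+1834+2037+2351 = 8549 ops/s.
Max-entry greedy (repeatedly take the single best remaining cell) gives 8378 ops/s, worse by 171.
Cove's own top instance is Machine M1 (2385 ops/s), but forcing Cove→Machine M1 and reassigning the rest optimally gives only 8378 ops/s — worse by 171.

Cove receives Machine M5.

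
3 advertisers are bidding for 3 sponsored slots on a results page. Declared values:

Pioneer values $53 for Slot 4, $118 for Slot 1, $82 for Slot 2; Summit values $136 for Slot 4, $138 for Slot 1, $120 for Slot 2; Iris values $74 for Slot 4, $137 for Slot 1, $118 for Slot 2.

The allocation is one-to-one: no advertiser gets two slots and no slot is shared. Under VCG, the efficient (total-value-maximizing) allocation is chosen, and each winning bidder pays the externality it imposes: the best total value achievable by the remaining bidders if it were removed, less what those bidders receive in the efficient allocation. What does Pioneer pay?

Efficient allocation: Pioneer→Slot 1 ($118), Summit→Slot 4 ($136), Iris→Slot 2 ($118); total welfare W = $372.
Pioneer receives Slot 1 at value $118, so the others get W − 118 = $254.
Without Pioneer: best allocation of the remaining 2 bidders over all 3 slots is Summit→Slot 4 ($136), Iris→Slot 1 ($137), total $273.
VCG payment = (others' best without Pioneer) − (others' welfare with Pioneer) = 273 − 254 = $19.

Pioneer pays $19.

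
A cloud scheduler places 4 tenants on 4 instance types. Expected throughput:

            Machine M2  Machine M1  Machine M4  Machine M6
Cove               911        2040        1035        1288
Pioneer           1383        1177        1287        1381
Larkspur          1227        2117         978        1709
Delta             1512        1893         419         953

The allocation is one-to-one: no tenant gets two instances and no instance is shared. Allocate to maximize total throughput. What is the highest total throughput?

Optimal: Cove→Machine M1 (2040 ops/s), Pioneer→Machine M4 (1287 ops/s), Larkspur→Machine M6 (1709 ops/s), Delta→Machine M2 (1512 ops/s) — total 2040+1287+1709+1512 = 6548 ops/s.
Next-best assignment: Cove→Machine M6, Pioneer→Machine M4, Larkspur→Machine M1, Delta→Machine M2 = 6204 ops/s.

Maximum total: 6548 ops/s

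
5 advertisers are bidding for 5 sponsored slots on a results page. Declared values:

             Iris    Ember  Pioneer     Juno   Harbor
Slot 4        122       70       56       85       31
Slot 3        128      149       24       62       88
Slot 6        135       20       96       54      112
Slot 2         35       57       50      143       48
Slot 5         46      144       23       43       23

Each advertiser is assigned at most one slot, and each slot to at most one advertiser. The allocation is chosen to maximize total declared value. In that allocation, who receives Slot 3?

Harbor receives Slot 3.

Optimal: Iris→Slot 4 ($122), Ember→Slot 5 ($144), Pioneer→Slot 6 ($96), Juno→Slot 2 ($143), Harbor→Slot 3 ($88) — total 122+144+96+143+88 = $593.
Column-greedy (each slot in turn goes to its best remaining advertiser) gives $549, worse by 44.
Swapping Harbor↔Juno (Harbor→Slot 2 $48, Juno→Slot 3 $62) loses 121.
No other one-to-one assignment exceeds $593.
Harbor's own top slot is Slot 6 ($112), but forcing Harbor→Slot 6 and reassigning the rest optimally gives only $583 — worse by 10.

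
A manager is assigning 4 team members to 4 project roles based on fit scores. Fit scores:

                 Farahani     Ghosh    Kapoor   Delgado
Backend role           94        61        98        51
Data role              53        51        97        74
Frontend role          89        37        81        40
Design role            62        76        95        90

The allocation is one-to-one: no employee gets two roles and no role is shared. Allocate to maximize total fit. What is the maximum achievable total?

Optimal: Farahani→Frontend role (89 pts), Ghosh→Backend role (61 pts), Kapoor→Data role (97 pts), Delgado→Design role (90 pts) — total 89+61+97+90 = 337 pts.
Max-entry greedy (repeatedly take the single best remaining cell) gives 328 pts, worse by 9.
No other one-to-one assignment exceeds 337 pts.

Maximum total: 337 pts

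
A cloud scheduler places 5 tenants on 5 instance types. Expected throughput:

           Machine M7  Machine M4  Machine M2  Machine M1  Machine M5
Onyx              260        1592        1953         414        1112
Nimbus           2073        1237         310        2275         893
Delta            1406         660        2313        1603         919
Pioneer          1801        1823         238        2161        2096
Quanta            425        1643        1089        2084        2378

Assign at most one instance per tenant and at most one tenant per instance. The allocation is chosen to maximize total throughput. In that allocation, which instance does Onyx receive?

Treat this as an assignment problem: match each tenant to one instance.
Optimal: Onyx→Machine M4 (1592 ops/s), Nimbus→Machine M7 (2073 ops/s), Delta→Machine M2 (2313 ops/s), Pioneer→Machine M1 (2161 ops/s), Quanta→Machine M5 (2378 ops/s) — total 1592+2073+2313+2161+2378 = 10517 ops/s.
Max-entry greedy (repeatedly take the single best remaining cell) gives 9049 ops/s, worse by 1468.
Swapping Nimbus↔Quanta (Nimbus→Machine M5 893 ops/s, Quanta→Machine M7 425 ops/s) loses 3133.
Every other assignment is strictly worse.
Onyx's own top instance is Machine M2 (1953 ops/s), but forcing Onyx→Machine M2 and reassigning the rest optimally gives only 9835 ops/s — worse by 682.

Onyx receives Machine M4.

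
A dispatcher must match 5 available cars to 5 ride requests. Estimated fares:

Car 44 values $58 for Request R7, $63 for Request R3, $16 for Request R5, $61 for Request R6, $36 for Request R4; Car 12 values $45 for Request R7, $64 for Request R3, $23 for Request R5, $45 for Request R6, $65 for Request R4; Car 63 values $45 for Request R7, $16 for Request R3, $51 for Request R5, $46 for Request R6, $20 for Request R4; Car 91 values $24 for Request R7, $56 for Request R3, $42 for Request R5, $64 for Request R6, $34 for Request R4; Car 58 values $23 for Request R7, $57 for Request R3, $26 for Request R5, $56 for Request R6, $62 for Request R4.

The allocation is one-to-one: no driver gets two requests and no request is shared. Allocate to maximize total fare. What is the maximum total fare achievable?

Optimal: Car 44→Request R7 ($58), Car 12→Request R3 ($64), Car 63→Request R5 ($51), Car 91→Request R6 ($64), Car 58→Request R4 ($62) — total 58+64+51+64+62 = $299.
Row-greedy (each driver in turn takes its best remaining request) gives $266, worse by 33.
Next-best assignment: Car 44→Request R7, Car 12→Request R4, Car 63→Request R5, Car 91→Request R6, Car 58→Request R3 = $295.

Max total: $299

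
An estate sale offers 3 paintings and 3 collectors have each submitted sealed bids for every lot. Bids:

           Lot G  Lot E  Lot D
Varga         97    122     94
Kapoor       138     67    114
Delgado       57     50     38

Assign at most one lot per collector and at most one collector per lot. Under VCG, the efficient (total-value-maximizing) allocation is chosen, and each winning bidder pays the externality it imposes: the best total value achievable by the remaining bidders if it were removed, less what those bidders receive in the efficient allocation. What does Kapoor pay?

Kapoor pays $19.

Efficient allocation: Varga→Lot E ($122), Kapoor→Lot G ($138), Delgado→Lot D ($38); total welfare W = $298.
Kapoor receives Lot G at value $138, so the others get W − 138 = $160.
Without Kapoor: best allocation of the remaining 2 bidders over all 3 lots is Varga→Lot E ($122), Delgado→Lot G ($57), total $179.
VCG payment = (others' best without Kapoor) − (others' welfare with Kapoor) = 179 − 160 = $19.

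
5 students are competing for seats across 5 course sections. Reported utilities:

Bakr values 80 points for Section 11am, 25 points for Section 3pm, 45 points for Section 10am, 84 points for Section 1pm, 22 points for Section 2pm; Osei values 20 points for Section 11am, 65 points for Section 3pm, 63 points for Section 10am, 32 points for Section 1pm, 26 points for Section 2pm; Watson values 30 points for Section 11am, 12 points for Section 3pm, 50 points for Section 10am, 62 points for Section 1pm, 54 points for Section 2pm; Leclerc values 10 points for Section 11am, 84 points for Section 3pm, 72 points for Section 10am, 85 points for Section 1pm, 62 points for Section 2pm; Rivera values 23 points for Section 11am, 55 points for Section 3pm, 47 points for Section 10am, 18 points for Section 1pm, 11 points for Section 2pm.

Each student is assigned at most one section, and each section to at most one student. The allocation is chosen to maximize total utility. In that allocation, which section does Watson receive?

Watson receives Section 2pm.

This is a one-to-one assignment (maximum-weight bipartite matching).
Optimal: Bakr→Section 11am (80 points), Osei→Section 10am (63 points), Watson→Section 2pm (54 points), Leclerc→Section 1pm (85 points), Rivera→Section 3pm (55 points) — total 80+63+54+85+55 = 337 points.
Row-greedy (each student in turn takes its best remaining section) gives 298 points, worse by 39.
Swapping Watson↔Bakr (Watson→Section 11am 30 points, Bakr→Section 2pm 22 points) loses 82.
No other one-to-one assignment exceeds 337 points.
Watson's own top section is Section 1pm (62 points), but forcing Watson→Section 1pm and reassigning the rest optimally gives only 322 points — worse by 15.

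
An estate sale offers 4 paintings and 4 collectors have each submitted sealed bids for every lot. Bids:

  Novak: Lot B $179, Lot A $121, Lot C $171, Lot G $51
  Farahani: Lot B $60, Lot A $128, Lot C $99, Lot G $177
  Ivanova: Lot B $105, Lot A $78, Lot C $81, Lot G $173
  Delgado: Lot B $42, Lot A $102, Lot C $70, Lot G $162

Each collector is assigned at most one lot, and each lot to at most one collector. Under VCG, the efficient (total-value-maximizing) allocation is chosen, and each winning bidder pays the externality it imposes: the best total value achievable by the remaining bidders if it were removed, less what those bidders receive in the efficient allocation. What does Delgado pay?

Efficient allocation: Novak→Lot C ($171), Farahani→Lot A ($128), Ivanova→Lot B ($105), Delgado→Lot G ($162); total welfare W = $566.
Delgado receives Lot G at value $162, so the others get W − 162 = $404.
Without Delgado: best allocation of the remaining 3 bidders over all 4 lots is Novak→Lot B ($179), Farahani→Lot A ($128), Ivanova→Lot G ($173), total $480.
VCG payment = (others' best without Delgado) − (others' welfare with Delgado) = 480 − 404 = $76.

Delgado pays $76.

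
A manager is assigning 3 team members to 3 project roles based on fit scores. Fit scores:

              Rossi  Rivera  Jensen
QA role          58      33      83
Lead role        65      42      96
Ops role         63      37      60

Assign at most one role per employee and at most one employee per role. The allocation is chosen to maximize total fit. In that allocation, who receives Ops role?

Optimal: Rossi→Ops role (63 pts), Rivera→QA role (33 pts), Jensen→Lead role (96 pts) — total 63+33+96 = 192 pts.
Row-greedy (each employee in turn takes its best remaining role) gives 185 pts, worse by 7.
Rossi's own top role is Lead role (65 pts), but forcing Rossi→Lead role and reassigning the rest optimally gives only 185 pts — worse by 7.

Rossi receives Ops role.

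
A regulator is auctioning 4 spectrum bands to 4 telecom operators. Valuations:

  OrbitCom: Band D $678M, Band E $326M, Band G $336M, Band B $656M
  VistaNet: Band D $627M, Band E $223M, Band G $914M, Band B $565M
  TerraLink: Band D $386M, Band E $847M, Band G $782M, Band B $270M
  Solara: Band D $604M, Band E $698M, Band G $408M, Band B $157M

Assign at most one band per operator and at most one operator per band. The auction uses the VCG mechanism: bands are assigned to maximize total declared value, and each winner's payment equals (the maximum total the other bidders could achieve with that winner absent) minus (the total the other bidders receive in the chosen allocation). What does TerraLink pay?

Efficient allocation: OrbitCom→Band B ($656M), VistaNet→Band G ($914M), TerraLink→Band E ($847M), Solara→Band D ($604M); total welfare W = $3021M.
TerraLink receives Band E at value $847M, so the others get W − 847 = $2174M.
Without TerraLink: best allocation of the remaining 3 bidders over all 4 bands is OrbitCom→Band D ($678M), VistaNet→Band G ($914M), Solara→Band E ($698M), total $2290M.
VCG payment = (others' best without TerraLink) − (others' welfare with TerraLink) = 2290 − 2174 = $116M.

TerraLink pays $116M.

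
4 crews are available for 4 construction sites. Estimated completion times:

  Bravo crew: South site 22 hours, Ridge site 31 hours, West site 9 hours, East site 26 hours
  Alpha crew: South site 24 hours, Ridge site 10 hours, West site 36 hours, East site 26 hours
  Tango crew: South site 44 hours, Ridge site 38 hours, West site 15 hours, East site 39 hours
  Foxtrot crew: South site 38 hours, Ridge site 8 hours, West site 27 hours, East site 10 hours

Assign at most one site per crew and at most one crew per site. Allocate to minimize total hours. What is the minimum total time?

Minimum total: 57 hours

Treat this as an assignment problem: match each crew to one site.
Optimal: Bravo crew→South site (22 hours), Alpha crew→Ridge site (10 hours), Tango crew→West site (15 hours), Foxtrot crew→East site (10 hours) — total 22+10+15+10 = 57 hours.
Column-greedy (each site in turn goes to its cheapest remaining crew) gives 71 hours, worse by 14.
Next-best assignment: Bravo crew→South site, Alpha crew→East site, Tango crew→West site, Foxtrot crew→Ridge site = 71 hours.
No other one-to-one assignment undercuts 57 hours.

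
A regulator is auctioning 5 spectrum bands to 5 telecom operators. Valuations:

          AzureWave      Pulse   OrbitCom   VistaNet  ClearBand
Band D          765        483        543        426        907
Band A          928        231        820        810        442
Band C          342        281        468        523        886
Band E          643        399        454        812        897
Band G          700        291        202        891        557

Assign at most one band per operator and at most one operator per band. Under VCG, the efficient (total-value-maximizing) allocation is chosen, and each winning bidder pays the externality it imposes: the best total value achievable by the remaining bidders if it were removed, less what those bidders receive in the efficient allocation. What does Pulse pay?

Efficient allocation: AzureWave→Band D ($765M), Pulse→Band E ($399M), OrbitCom→Band A ($820M), VistaNet→Band G ($891M), ClearBand→Band C ($886M); total welfare W = $3761M.
Pulse receives Band E at value $399M, so the others get W − 399 = $3362M.
Without Pulse: best allocation of the remaining 4 bidders over all 5 bands is AzureWave→Band D ($765M), OrbitCom→Band A ($820M), VistaNet→Band G ($891M), ClearBand→Band E ($897M), total $3373M.
VCG payment = (others' best without Pulse) − (others' welfare with Pulse) = 3373 − 3362 = $11M.

Pulse pays $11M.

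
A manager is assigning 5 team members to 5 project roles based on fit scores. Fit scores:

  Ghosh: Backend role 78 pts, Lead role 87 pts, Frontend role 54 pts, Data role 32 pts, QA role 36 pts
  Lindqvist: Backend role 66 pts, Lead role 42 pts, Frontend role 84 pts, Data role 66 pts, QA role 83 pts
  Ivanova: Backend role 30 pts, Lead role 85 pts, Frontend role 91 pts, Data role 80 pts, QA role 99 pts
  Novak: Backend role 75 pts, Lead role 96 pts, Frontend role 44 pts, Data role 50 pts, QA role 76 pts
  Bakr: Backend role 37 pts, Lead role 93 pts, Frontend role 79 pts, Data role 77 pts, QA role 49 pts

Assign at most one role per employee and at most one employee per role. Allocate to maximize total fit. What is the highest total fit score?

This is a one-to-one assignment (maximum-weight bipartite matching).
Optimal: Ghosh→Backend role (78 pts), Lindqvist→Frontend role (84 pts), Ivanova→QA role (99 pts), Novak→Lead role (96 pts), Bakr→Data role (77 pts) — total 78+84+99+96+77 = 434 pts.
Row-greedy (each employee in turn takes its best remaining role) gives 422 pts, worse by 12.
Next-best assignment: Ghosh→Backend role, Lindqvist→QA role, Ivanova→Frontend role, Novak→Lead role, Bakr→Data role = 425 pts.
Swapping Bakr↔Novak (Bakr→Lead role 93 pts, Novak→Data role 50 pts) loses 30.

Maximum total: 434 pts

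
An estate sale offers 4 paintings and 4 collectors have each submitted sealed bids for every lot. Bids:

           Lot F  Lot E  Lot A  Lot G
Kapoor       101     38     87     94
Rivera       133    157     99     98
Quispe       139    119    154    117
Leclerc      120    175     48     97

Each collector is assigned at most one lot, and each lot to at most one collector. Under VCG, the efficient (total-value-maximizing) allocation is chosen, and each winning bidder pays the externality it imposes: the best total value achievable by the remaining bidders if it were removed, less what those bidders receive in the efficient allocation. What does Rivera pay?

Rivera pays $7.

Efficient allocation: Kapoor→Lot G ($94), Rivera→Lot F ($133), Quispe→Lot A ($154), Leclerc→Lot E ($175); total welfare W = $556.
Rivera receives Lot F at value $133, so the others get W − 133 = $423.
Without Rivera: best allocation of the remaining 3 bidders over all 4 lots is Kapoor→Lot F ($101), Quispe→Lot A ($154), Leclerc→Lot E ($175), total $430.
VCG payment = (others' best without Rivera) − (others' welfare with Rivera) = 430 − 423 = $7.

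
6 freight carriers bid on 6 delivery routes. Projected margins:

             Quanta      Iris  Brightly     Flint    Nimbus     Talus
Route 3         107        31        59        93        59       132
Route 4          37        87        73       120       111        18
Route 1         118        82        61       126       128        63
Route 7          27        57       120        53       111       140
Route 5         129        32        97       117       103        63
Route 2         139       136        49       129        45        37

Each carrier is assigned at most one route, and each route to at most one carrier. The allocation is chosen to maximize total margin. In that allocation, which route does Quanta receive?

Quanta receives Route 5.

Optimal: Quanta→Route 5 ($129k), Iris→Route 2 ($136k), Brightly→Route 7 ($120k), Flint→Route 4 ($120k), Nimbus→Route 1 ($128k), Talus→Route 3 ($132k) — total 129+136+120+120+128+132 = $765k.
Max-entry greedy (repeatedly take the single best remaining cell) gives $655k, worse by 110.
Next-best assignment: Quanta→Route 5, Iris→Route 2, Brightly→Route 7, Flint→Route 1, Nimbus→Route 4, Talus→Route 3 = $754k.
Swapping Nimbus↔Talus (Nimbus→Route 3 $59k, Talus→Route 1 $63k) loses 138.
Checked against all permutations: $765k is optimal.
Quanta's own top route is Route 2 ($139k), but forcing Quanta→Route 2 and reassigning the rest optimally gives only $723k — worse by 42.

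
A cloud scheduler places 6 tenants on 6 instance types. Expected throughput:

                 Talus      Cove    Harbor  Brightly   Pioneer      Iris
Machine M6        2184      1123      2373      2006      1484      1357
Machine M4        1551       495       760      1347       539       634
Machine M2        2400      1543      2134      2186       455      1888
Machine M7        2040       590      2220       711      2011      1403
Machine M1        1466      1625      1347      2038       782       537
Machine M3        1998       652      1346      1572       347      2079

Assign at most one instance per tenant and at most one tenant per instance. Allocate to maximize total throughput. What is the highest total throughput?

This is a one-to-one assignment (maximum-weight bipartite matching).
Optimal: Talus→Machine M2 (2400 ops/s), Cove→Machine M1 (1625 ops/s), Harbor→Machine M6 (2373 ops/s), Brightly→Machine M4 (1347 ops/s), Pioneer→Machine M7 (2011 ops/s), Iris→Machine M3 (2079 ops/s) — total 2400+1625+2373+1347+2011+2079 = 11835 ops/s.
Row-greedy (each tenant in turn takes its best remaining instance) gives 10615 ops/s, worse by 1220.
Next-best assignment: Talus→Machine M4, Cove→Machine M1, Harbor→Machine M6, Brightly→Machine M2, Pioneer→Machine M7, Iris→Machine M3 = 11825 ops/s.
No other one-to-one assignment exceeds 11835 ops/s.

Maximum total: 11835 ops/s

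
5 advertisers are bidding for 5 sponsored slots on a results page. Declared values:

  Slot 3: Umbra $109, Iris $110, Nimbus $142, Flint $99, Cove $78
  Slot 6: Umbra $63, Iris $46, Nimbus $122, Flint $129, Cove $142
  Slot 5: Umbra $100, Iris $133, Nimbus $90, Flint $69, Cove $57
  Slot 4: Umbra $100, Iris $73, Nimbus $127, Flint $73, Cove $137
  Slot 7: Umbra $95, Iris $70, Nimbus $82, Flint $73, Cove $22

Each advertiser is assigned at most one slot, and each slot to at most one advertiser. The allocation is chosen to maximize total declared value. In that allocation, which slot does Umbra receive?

Optimal: Umbra→Slot 7 ($95), Iris→Slot 5 ($133), Nimbus→Slot 3 ($142), Flint→Slot 6 ($129), Cove→Slot 4 ($137) — total 95+133+142+129+137 = $636.
Max-entry greedy (repeatedly take the single best remaining cell) gives $590, worse by 46.
No other one-to-one assignment exceeds $636.
Umbra's own top slot is Slot 3 ($109), but forcing Umbra→Slot 3 and reassigning the rest optimally gives only $590 — worse by 46.

Umbra receives Slot 7.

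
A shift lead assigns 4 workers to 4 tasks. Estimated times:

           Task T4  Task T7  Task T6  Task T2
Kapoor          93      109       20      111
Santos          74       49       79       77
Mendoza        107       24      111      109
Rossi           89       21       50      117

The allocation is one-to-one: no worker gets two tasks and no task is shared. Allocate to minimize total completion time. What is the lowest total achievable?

Minimum total: 210 min

Optimal: Kapoor→Task T6 (20 min), Santos→Task T2 (77 min), Mendoza→Task T7 (24 min), Rossi→Task T4 (89 min) — total 20+77+24+89 = 210 min.
Row-greedy (each worker in turn takes its cheapest remaining task) gives 293 min, worse by 83.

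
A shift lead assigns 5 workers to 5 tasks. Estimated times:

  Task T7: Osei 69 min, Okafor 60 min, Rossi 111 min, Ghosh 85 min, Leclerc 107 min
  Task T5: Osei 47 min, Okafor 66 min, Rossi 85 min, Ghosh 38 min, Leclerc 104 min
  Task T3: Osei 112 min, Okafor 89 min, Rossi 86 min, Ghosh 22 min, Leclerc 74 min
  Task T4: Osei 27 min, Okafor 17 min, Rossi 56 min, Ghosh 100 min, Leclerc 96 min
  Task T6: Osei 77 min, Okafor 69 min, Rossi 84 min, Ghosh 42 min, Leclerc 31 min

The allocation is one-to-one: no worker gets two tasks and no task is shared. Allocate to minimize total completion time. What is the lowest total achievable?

Minimum total: 216 min

Treat this as an assignment problem: match each worker to one task.
Optimal: Osei→Task T5 (47 min), Okafor→Task T7 (60 min), Rossi→Task T4 (56 min), Ghosh→Task T3 (22 min), Leclerc→Task T6 (31 min) — total 47+60+56+22+31 = 216 min.
Next-best assignment: Osei→Task T7, Okafor→Task T4, Rossi→Task T5, Ghosh→Task T3, Leclerc→Task T6 = 224 min.
Swapping Okafor↔Osei (Okafor→Task T5 66 min, Osei→Task T7 69 min) adds 28.
Every other assignment is strictly worse.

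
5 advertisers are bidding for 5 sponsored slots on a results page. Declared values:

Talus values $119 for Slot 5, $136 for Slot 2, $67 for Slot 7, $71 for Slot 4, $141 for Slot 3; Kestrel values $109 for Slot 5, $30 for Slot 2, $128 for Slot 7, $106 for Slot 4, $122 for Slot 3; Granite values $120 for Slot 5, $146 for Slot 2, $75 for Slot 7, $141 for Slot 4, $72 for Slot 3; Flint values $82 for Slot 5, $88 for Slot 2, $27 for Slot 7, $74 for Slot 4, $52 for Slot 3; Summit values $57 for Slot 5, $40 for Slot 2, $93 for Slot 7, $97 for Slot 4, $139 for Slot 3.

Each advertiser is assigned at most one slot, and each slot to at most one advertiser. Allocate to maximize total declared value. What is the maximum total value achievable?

Optimal: Talus→Slot 2 ($136), Kestrel→Slot 7 ($128), Granite→Slot 4 ($141), Flint→Slot 5 ($82), Summit→Slot 3 ($139) — total 136+128+141+82+139 = $626.
Row-greedy (each advertiser in turn takes its best remaining slot) gives $594, worse by 32.
Next-best assignment: Talus→Slot 5, Kestrel→Slot 7, Granite→Slot 4, Flint→Slot 2, Summit→Slot 3 = $615.
Swapping Summit↔Kestrel (Summit→Slot 7 $93, Kestrel→Slot 3 $122) loses 52.
Checked against all permutations: $626 is optimal.

Max total: $626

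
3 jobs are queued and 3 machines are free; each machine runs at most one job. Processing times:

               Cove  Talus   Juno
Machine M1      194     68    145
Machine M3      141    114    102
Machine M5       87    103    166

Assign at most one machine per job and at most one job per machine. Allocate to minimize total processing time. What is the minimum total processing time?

Minimum total: 257 min

This is a one-to-one assignment (minimum-cost bipartite matching).
Optimal: Cove→Machine M5 (87 min), Talus→Machine M1 (68 min), Juno→Machine M3 (102 min) — total 87+68+102 = 257 min.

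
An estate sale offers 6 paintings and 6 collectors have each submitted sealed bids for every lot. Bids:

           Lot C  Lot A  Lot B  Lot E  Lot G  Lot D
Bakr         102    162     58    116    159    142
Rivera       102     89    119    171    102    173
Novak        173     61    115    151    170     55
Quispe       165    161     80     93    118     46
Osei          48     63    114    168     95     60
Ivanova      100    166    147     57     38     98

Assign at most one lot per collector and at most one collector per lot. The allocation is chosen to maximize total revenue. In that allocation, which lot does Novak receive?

Novak receives Lot G.

This is the linear assignment problem.
Optimal: Bakr→Lot A ($162), Rivera→Lot D ($173), Novak→Lot G ($170), Quispe→Lot C ($165), Osei→Lot E ($168), Ivanova→Lot B ($147) — total 162+173+170+165+168+147 = $985.
Max-entry greedy (repeatedly take the single best remaining cell) gives $919, worse by 66.
No other one-to-one assignment exceeds $985.
Novak's own top lot is Lot C ($173), but forcing Novak→Lot C and reassigning the rest optimally gives only $981 — worse by 4.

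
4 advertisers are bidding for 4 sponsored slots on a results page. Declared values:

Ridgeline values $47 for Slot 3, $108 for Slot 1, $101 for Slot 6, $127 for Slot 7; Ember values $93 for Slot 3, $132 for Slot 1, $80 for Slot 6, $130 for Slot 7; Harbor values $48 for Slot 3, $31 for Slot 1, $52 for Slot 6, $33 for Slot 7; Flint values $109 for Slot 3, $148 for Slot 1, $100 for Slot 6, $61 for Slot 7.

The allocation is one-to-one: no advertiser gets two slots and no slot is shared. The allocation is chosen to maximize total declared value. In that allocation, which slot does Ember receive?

Optimal: Ridgeline→Slot 6 ($101), Ember→Slot 7 ($130), Harbor→Slot 3 ($48), Flint→Slot 1 ($148) — total 101+130+48+148 = $427.
Row-greedy (each advertiser in turn takes its best remaining slot) gives $420, worse by 7.
Ember's own top slot is Slot 1 ($132), but forcing Ember→Slot 1 and reassigning the rest optimally gives only $420 — worse by 7.

Ember receives Slot 7.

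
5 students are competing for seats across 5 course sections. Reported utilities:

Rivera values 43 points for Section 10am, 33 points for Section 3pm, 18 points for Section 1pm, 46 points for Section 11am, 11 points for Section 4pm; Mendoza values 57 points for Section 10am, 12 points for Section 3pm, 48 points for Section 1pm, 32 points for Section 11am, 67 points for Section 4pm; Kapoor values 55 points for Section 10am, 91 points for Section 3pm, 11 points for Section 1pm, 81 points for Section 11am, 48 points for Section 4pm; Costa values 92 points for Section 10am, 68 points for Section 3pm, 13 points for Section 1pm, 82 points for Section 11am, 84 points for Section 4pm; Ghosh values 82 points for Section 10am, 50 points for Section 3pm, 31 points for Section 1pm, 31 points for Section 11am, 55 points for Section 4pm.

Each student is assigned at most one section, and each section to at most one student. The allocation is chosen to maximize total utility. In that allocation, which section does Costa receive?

This is a one-to-one assignment (maximum-weight bipartite matching).
Optimal: Rivera→Section 11am (46 points), Mendoza→Section 1pm (48 points), Kapoor→Section 3pm (91 points), Costa→Section 4pm (84 points), Ghosh→Section 10am (82 points) — total 46+48+91+84+82 = 351 points.
Max-entry greedy (repeatedly take the single best remaining cell) gives 327 points, worse by 24.
Next-best assignment: Rivera→Section 1pm, Mendoza→Section 4pm, Kapoor→Section 3pm, Costa→Section 11am, Ghosh→Section 10am = 340 points.
Costa's own top section is Section 10am (92 points), but forcing Costa→Section 10am and reassigning the rest optimally gives only 332 points — worse by 19.

Costa receives Section 4pm.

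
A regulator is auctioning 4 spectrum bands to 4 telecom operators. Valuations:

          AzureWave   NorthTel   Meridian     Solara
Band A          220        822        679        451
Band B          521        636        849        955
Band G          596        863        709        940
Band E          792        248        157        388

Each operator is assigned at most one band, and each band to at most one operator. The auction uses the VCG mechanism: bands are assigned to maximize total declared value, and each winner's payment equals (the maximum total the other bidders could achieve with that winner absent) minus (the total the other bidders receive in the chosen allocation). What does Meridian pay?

Meridian pays $56M.

Efficient allocation: AzureWave→Band E ($792M), NorthTel→Band A ($822M), Meridian→Band B ($849M), Solara→Band G ($940M); total welfare W = $3403M.
Meridian receives Band B at value $849M, so the others get W − 849 = $2554M.
Without Meridian: best allocation of the remaining 3 bidders over all 4 bands is AzureWave→Band E ($792M), NorthTel→Band G ($863M), Solara→Band B ($955M), total $2610M.
VCG payment = (others' best without Meridian) − (others' welfare with Meridian) = 2610 − 2554 = $56M.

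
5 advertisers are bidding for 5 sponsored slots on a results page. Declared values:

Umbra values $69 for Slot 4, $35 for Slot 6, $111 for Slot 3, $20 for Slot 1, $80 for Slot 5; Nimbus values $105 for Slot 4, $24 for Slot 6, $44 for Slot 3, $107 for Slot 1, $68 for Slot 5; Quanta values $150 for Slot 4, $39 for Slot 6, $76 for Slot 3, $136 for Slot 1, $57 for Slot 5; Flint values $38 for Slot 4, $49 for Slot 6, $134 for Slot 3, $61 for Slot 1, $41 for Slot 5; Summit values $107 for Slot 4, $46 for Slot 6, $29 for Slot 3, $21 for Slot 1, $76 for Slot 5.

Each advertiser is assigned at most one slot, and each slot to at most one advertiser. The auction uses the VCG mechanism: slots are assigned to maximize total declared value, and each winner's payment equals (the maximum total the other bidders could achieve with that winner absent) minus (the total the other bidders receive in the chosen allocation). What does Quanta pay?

Quanta pays $61.

Efficient allocation: Umbra→Slot 5 ($80), Nimbus→Slot 1 ($107), Quanta→Slot 4 ($150), Flint→Slot 3 ($134), Summit→Slot 6 ($46); total welfare W = $517.
Quanta receives Slot 4 at value $150, so the others get W − 150 = $367.
Without Quanta: best allocation of the remaining 4 bidders over all 5 slots is Umbra→Slot 5 ($80), Nimbus→Slot 1 ($107), Flint→Slot 3 ($134), Summit→Slot 4 ($107), total $428.
VCG payment = (others' best without Quanta) − (others' welfare with Quanta) = 428 − 367 = $61.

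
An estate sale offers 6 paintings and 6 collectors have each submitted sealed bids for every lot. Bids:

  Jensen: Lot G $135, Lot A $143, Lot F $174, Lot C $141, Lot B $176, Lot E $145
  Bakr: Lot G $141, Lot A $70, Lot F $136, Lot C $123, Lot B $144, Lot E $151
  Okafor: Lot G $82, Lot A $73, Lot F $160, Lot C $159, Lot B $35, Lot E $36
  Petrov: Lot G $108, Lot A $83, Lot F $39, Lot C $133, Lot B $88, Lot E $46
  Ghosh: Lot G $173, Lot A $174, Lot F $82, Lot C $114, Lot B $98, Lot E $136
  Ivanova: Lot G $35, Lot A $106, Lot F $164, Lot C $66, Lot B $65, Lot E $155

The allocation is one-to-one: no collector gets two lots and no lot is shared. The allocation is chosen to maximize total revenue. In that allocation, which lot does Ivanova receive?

Ivanova receives Lot E.

Treat this as an assignment problem: match each collector to one lot.
Optimal: Jensen→Lot B ($176), Bakr→Lot G ($141), Okafor→Lot F ($160), Petrov→Lot C ($133), Ghosh→Lot A ($174), Ivanova→Lot E ($155) — total 176+141+160+133+174+155 = $939.
Max-entry greedy (repeatedly take the single best remaining cell) gives $932, worse by 7.
Next-best assignment: Jensen→Lot B, Bakr→Lot E, Okafor→Lot C, Petrov→Lot G, Ghosh→Lot A, Ivanova→Lot F = $932.
Checked against all permutations: $939 is optimal.
Ivanova's own top lot is Lot F ($164), but forcing Ivanova→Lot F and reassigning the rest optimally gives only $932 — worse by 7.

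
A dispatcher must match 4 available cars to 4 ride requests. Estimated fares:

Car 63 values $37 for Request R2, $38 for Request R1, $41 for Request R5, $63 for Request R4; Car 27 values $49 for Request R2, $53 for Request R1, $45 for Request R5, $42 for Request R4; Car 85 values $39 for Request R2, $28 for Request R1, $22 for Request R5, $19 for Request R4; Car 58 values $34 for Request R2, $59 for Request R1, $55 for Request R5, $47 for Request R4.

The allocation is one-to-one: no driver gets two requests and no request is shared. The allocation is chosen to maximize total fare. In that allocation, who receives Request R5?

Car 58 receives Request R5.

Treat this as an assignment problem: match each driver to one request.
Optimal: Car 63→Request R4 ($63), Car 27→Request R1 ($53), Car 85→Request R2 ($39), Car 58→Request R5 ($55) — total 63+53+39+55 = $210.
Max-entry greedy (repeatedly take the single best remaining cell) gives $193, worse by 17.
Swapping Car 85↔Car 63 (Car 85→Request R4 $19, Car 63→Request R2 $37) loses 46.
Car 58's own top request is Request R1 ($59), but forcing Car 58→Request R1 and reassigning the rest optimally gives only $206 — worse by 4.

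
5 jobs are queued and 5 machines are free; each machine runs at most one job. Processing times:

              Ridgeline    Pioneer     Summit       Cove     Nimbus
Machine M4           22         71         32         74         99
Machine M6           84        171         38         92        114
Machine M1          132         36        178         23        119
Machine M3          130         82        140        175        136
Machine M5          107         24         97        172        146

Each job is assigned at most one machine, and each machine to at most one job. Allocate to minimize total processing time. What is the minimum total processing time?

This is the linear assignment problem.
Optimal: Ridgeline→Machine M4 (22 min), Pioneer→Machine M5 (24 min), Summit→Machine M6 (38 min), Cove→Machine M1 (23 min), Nimbus→Machine M3 (136 min) — total 22+24+38+23+136 = 243 min.
Column-greedy (each machine in turn goes to its cheapest remaining job) gives 311 min, worse by 68.
Checked against all permutations: 243 min is optimal.

Min total: 243 min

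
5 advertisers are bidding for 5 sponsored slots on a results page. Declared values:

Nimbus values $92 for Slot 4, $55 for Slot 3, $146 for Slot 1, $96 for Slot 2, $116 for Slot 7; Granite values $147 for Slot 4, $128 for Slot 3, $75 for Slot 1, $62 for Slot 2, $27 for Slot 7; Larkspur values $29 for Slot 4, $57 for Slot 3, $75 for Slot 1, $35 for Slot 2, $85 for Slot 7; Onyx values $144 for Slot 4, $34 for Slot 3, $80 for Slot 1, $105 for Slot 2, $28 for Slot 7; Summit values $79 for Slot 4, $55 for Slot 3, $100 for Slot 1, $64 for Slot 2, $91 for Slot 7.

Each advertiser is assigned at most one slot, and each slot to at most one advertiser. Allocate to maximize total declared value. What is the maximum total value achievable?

Maximum total: $567

Optimal: Nimbus→Slot 1 ($146), Granite→Slot 3 ($128), Larkspur→Slot 7 ($85), Onyx→Slot 4 ($144), Summit→Slot 2 ($64) — total 146+128+85+144+64 = $567.
Column-greedy (each slot in turn goes to its best remaining advertiser) gives $546, worse by 21.
Swapping Summit↔Onyx (Summit→Slot 4 $79, Onyx→Slot 2 $105) loses 24.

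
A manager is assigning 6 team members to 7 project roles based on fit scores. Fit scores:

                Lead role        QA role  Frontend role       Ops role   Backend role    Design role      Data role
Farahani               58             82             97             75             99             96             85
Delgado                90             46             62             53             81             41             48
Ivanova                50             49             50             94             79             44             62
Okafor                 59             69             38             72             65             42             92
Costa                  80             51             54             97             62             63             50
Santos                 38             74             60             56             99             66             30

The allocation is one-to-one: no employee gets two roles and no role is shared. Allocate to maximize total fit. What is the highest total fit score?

This is a one-to-one assignment (maximum-weight bipartite matching).
Optimal: Farahani→Frontend role (97 pts), Delgado→Lead role (90 pts), Ivanova→Ops role (94 pts), Okafor→Data role (92 pts), Costa→Design role (63 pts), Santos→Backend role (99 pts) — total 97+90+94+92+63+99 = 535 pts.
Max-entry greedy (repeatedly take the single best remaining cell) gives 502 pts, worse by 33.
Next-best assignment: Farahani→Frontend role, Delgado→Lead role, Ivanova→Backend role, Okafor→Data role, Costa→Ops role, Santos→QA role = 529 pts.
No other one-to-one assignment exceeds 535 pts.

Maximum total: 535 pts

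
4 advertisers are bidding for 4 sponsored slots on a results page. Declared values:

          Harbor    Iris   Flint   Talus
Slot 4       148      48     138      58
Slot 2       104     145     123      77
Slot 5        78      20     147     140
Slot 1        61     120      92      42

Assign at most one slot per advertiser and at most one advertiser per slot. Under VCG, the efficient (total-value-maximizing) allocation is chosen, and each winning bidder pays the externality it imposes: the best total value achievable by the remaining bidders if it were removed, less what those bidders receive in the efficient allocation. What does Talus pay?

Efficient allocation: Harbor→Slot 4 ($148), Iris→Slot 1 ($120), Flint→Slot 2 ($123), Talus→Slot 5 ($140); total welfare W = $531.
Talus receives Slot 5 at value $140, so the others get W − 140 = $391.
Without Talus: best allocation of the remaining 3 bidders over all 4 slots is Harbor→Slot 4 ($148), Iris→Slot 2 ($145), Flint→Slot 5 ($147), total $440.
VCG payment = (others' best without Talus) − (others' welfare with Talus) = 440 − 391 = $49.

Talus pays $49.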